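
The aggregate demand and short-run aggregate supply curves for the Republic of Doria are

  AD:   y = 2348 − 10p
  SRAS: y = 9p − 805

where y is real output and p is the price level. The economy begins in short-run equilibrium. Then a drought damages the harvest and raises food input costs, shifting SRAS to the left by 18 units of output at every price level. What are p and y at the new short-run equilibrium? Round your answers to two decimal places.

This is a negative supply shock: SRAS shifts left.
New SRAS: y = 9p − 823.
Set AD = SRAS: 2348 − 10p = 9p − 823, so 3171 = 19p and p = 166.89.
Substituting into AD, y = 679.05.

p = 166.89, y = 679.05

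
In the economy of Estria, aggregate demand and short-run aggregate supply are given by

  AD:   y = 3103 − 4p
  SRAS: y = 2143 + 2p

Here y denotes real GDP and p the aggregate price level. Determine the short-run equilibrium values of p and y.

Set AD = SRAS: 3103 − 4p = 2143 + 2p, so 960 = 6p and p = 160.
Then y = 3103 − 4·160 = 2463.

p = 160, y = 2463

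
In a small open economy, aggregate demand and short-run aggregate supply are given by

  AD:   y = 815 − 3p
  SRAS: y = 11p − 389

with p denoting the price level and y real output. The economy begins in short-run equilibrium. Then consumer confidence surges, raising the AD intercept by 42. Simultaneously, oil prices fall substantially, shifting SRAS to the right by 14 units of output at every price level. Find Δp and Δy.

Δp = +2, Δy = +36

After both shocks: AD is y = 857 − 3p and SRAS is y = 11p − 375.
Setting them equal: 1232 = 14p, so p = 88.
y = 857 − 3·88 = 593.
Initially p = 86, y = 557, so Δp = +2 and Δy = +36.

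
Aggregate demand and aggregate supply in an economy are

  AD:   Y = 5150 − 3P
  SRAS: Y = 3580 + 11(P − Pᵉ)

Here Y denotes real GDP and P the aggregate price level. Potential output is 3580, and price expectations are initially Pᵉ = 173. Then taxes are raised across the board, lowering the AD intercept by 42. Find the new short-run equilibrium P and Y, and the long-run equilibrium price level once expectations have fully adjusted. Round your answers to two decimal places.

Short run: P = 245.07, Y = 4372.79. Long run: P = 509.33.

AD shifts left: new AD is Y = 5108 − 3P. With Pᵉ = 173, SRAS is Y = 1677 + 11P.
Short run: 5108 − 3P = 1677 + 11P gives 3431 = 14P, so P = 245.07 and Y = 5108 − 3P = 4372.79.
Y = 4372.79 is above potential 3580; expectations adjust and SRAS shifts left until Y = 3580.
Long run: on the new AD curve, 3580 = 5108 − 3P gives P = 509.33.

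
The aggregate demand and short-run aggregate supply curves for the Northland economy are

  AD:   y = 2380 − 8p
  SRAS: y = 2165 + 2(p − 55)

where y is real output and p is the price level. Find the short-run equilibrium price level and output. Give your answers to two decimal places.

Write SRAS as y = 2165 + 2p − 110 = 2055 + 2p.
Set AD = SRAS: 2380 − 8p = 2055 + 2p, so 325 = 10p and p = 32.50.
Substituting into AD, y = 2380 − 8p = 2120.00.

p = 32.50, y = 2120.00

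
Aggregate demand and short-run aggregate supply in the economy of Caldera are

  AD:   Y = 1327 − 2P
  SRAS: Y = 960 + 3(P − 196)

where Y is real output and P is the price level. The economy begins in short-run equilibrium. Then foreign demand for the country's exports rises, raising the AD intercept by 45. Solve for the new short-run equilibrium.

This is a positive demand shock: AD shifts right.
New AD: Y = 1372 − 2P.
SRAS can be written Y = 372 + 3P.
Set AD = SRAS: 1372 − 2P = 372 + 3P, so 1000 = 5P and P = 200.
Y = 1372 − 2·200 = 972.

P = 200, Y = 972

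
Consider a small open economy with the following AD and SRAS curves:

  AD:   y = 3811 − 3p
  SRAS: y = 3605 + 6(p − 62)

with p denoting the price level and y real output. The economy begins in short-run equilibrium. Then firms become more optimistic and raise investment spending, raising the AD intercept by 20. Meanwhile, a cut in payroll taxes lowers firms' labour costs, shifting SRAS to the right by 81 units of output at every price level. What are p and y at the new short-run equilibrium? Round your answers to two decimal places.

After both shocks: AD is y = 3831 − 3p and SRAS is y = 3314 + 6p.
Setting them equal: 517 = 9p, so p = 57.44.
Substituting into AD, y = 3658.67.

p = 57.44, y = 3658.67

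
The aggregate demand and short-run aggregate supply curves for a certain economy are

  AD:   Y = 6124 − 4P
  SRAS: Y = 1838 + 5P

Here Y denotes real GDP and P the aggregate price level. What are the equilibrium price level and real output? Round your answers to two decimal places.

Set AD = SRAS: 6124 − 4P = 1838 + 5P, so 4286 = 9P and P = 476.22.
Substituting into AD, Y = 6124 − 4P = 4219.11.

P = 476.22, Y = 4219.11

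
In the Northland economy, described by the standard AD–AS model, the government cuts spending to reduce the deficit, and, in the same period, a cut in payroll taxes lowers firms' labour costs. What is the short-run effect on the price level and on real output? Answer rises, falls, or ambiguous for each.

The first event is a negative demand shock: AD shifts left, which by itself pushes P down and Y down.
The second is a favourable supply shock: SRAS shifts right, which by itself pushes P down and Y up.
Both shocks push P down, so P falls. The two shocks push Y in opposite directions, so the effect on Y is ambiguous.

Price level: falls; output: ambiguous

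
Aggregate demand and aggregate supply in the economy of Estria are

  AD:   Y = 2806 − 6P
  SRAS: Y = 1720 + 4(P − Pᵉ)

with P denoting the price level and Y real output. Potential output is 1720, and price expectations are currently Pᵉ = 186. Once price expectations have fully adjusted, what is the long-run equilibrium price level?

Short run: with Pᵉ = 186, SRAS is Y = 976 + 4P. Setting AD = SRAS gives 1830 = 10P, so P = 183 and Y = 2806 − 6·183 = 1708.
Output 1708 is below potential 1720, so over time expected prices fall and SRAS shifts right until Y returns to 1720.
Long run: Y = 1720 on the AD curve gives 1720 = 2806 − 6P, so P = 181.

Long-run P = 181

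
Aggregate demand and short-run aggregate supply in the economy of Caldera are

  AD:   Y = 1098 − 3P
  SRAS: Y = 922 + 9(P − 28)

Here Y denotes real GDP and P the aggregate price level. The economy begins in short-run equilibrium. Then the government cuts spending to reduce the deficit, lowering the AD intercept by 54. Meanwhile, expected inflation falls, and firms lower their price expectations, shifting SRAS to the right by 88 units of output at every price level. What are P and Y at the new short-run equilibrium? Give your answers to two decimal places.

After both shocks: AD is Y = 1044 − 3P and SRAS is Y = 758 + 9P.
Setting them equal: 286 = 12P, so P = 23.83.
Substituting into AD, Y = 972.50.

P = 23.83, Y = 972.50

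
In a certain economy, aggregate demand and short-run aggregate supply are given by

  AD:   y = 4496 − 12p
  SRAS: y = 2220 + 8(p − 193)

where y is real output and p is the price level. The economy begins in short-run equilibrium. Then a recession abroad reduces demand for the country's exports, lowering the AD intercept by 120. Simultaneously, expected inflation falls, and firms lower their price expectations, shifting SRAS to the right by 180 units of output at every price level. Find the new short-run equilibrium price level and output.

p = 176, y = 2264

After both shocks: AD is y = 4376 − 12p and SRAS is y = 856 + 8p.
Setting them equal: 3520 = 20p, so p = 176.
y = 4376 − 12·176 = 2264.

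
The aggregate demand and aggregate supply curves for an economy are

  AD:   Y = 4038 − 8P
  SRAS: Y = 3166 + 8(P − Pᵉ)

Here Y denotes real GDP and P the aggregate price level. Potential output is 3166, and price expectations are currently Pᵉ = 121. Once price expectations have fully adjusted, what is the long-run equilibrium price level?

Long-run P = 109

Short run: with Pᵉ = 121, SRAS is Y = 2198 + 8P. Setting AD = SRAS gives 1840 = 16P, so P = 115 and Y = 4038 − 8·115 = 3118.
Output 3118 is below potential 3166, so over time expected prices fall and SRAS shifts right until Y returns to 3166.
Long run: Y = 3166 on the AD curve gives 3166 = 4038 − 8P, so P = 109.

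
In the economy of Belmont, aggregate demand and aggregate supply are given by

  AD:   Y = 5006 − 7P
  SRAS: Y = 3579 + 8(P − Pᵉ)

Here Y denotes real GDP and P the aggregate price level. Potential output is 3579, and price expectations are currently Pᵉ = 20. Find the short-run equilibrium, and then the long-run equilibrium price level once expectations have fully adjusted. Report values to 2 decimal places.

Short run: with Pᵉ = 20, SRAS is Y = 3419 + 8P. Setting AD = SRAS gives 1587 = 15P, so P = 105.80 and Y = 5006 − 7P = 4265.40.
Output 4265.40 is above potential 3579, so over time expected prices rise and SRAS shifts left until Y returns to 3579.
Long run: Y = 3579 on the AD curve gives 3579 = 5006 − 7P, so P = 203.86.

Short run: P = 105.80, Y = 4265.40. Long run: P = 203.86.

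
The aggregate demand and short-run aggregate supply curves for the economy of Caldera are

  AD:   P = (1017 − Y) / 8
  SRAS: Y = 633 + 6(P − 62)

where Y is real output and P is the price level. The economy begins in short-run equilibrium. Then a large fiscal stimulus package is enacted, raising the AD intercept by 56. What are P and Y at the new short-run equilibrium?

P = 58, Y = 609

This is a positive demand shock: AD shifts right.
New AD: Y = 1073 − 8P.
SRAS can be written Y = 261 + 6P.
Set AD = SRAS: 1073 − 8P = 261 + 6P, so 812 = 14P and P = 58.
Y = 1073 − 8·58 = 609.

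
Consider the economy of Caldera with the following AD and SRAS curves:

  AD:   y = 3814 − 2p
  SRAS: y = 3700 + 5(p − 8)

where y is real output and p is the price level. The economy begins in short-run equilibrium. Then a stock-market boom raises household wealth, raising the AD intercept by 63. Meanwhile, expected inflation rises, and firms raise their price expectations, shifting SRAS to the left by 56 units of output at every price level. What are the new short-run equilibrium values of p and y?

After both shocks: AD is y = 3877 − 2p and SRAS is y = 3604 + 5p.
Setting them equal: 273 = 7p, so p = 39.
y = 3877 − 2·39 = 3799.

p = 39, y = 3799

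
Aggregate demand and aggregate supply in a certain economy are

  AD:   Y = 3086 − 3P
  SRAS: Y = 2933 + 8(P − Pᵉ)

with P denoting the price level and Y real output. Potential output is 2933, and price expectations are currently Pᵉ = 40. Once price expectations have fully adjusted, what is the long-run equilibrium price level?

Long-run P = 51

Short run: with Pᵉ = 40, SRAS is Y = 2613 + 8P. Setting AD = SRAS gives 473 = 11P, so P = 43 and Y = 3086 − 3·43 = 2957.
Output 2957 is above potential 2933, so over time expected prices rise and SRAS shifts left until Y returns to 2933.
Long run: Y = 2933 on the AD curve gives 2933 = 3086 − 3P, so P = 51.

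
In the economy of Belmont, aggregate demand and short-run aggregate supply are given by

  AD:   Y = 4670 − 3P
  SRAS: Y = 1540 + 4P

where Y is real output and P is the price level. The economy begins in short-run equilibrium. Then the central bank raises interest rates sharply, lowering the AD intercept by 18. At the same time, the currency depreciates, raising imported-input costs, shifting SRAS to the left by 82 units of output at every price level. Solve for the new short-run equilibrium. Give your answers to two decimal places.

After both shocks: AD is Y = 4652 − 3P and SRAS is Y = 1458 + 4P.
Setting them equal: 3194 = 7P, so P = 456.29.
Substituting into AD, Y = 3283.14.

P = 456.29, Y = 3283.14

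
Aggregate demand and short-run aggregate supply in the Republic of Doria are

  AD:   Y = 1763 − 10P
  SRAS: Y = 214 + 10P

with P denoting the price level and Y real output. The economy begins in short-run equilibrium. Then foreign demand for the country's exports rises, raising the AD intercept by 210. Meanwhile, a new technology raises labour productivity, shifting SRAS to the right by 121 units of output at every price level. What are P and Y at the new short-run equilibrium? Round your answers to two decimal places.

P = 81.90, Y = 1154.00

After both shocks: AD is Y = 1973 − 10P and SRAS is Y = 335 + 10P.
Setting them equal: 1638 = 20P, so P = 81.90.
Substituting into AD, Y = 1154.00.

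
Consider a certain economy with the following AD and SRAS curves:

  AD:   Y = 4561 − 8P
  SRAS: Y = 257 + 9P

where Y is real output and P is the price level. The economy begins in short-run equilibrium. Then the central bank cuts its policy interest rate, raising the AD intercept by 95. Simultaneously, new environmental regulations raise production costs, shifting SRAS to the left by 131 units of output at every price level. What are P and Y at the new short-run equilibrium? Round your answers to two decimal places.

After both shocks: AD is Y = 4656 − 8P and SRAS is Y = 126 + 9P.
Setting them equal: 4530 = 17P, so P = 266.47.
Substituting into AD, Y = 2524.24.

P = 266.47, Y = 2524.24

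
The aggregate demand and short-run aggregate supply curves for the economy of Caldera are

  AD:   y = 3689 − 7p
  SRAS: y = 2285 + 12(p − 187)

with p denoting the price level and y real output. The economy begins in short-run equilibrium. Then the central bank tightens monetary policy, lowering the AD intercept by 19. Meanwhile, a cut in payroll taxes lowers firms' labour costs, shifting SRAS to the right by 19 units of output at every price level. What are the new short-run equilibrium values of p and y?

After both shocks: AD is y = 3670 − 7p and SRAS is y = 60 + 12p.
Setting them equal: 3610 = 19p, so p = 190.
y = 3670 − 7·190 = 2340.

p = 190, y = 2340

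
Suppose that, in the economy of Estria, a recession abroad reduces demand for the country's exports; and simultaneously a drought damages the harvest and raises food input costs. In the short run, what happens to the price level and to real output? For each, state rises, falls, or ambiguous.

Price level: ambiguous; output: falls

The first event is a negative demand shock: AD shifts left, which by itself pushes P down and Y down.
The second is an adverse supply shock: SRAS shifts left, which by itself pushes P up and Y down.
The two shocks push P in opposite directions, so the effect on P is ambiguous. Both shocks push Y down, so Y falls.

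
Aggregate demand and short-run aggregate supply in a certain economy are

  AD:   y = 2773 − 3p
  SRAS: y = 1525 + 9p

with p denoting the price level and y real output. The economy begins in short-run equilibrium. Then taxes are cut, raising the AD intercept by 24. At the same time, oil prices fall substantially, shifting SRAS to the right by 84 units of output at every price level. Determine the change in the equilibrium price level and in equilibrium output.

Δp = -5, Δy = +39

After both shocks: AD is y = 2797 − 3p and SRAS is y = 1609 + 9p.
Setting them equal: 1188 = 12p, so p = 99.
y = 2797 − 3·99 = 2500.
Initially p = 104, y = 2461, so Δp = -5 and Δy = +39.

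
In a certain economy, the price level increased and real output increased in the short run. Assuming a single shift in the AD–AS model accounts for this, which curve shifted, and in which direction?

AD shifted right

P rose and Y rose. An AD shift moves P and Y in the same direction; an SRAS shift moves them in opposite directions.
Here P and Y moved in the same direction, so the AD curve shifted.
Since Y rose, AD shifted right.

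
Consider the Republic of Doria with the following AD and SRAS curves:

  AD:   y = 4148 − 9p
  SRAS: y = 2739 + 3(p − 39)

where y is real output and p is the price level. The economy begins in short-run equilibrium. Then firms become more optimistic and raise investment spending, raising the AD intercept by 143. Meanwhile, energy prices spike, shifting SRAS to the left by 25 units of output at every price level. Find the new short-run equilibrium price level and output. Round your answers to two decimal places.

After both shocks: AD is y = 4291 − 9p and SRAS is y = 2597 + 3p.
Setting them equal: 1694 = 12p, so p = 141.17.
Substituting into AD, y = 3020.50.

p = 141.17, y = 3020.50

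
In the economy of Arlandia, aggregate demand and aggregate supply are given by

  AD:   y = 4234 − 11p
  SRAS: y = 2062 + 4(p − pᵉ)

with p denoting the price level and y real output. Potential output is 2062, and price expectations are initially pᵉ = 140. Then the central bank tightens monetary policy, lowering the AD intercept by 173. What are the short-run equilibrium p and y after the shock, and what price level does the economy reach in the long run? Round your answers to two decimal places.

AD shifts left: new AD is y = 4061 − 11p. With pᵉ = 140, SRAS is y = 1502 + 4p.
Short run: 4061 − 11p = 1502 + 4p gives 2559 = 15p, so p = 170.60 and y = 4061 − 11p = 2184.40.
y = 2184.40 is above potential 2062; expectations adjust and SRAS shifts left until y = 2062.
Long run: on the new AD curve, 2062 = 4061 − 11p gives p = 181.73.

Short run: p = 170.60, y = 2184.40. Long run: p = 181.73.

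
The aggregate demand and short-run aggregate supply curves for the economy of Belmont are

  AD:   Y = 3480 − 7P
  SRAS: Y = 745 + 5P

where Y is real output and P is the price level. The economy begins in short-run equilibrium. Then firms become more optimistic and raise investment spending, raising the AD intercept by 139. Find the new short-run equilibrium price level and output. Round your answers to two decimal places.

P = 239.50, Y = 1942.50

This is a positive demand shock: AD shifts right.
New AD: Y = 3619 − 7P.
Set AD = SRAS: 3619 − 7P = 745 + 5P, so 2874 = 12P and P = 239.50.
Substituting into AD, Y = 1942.50.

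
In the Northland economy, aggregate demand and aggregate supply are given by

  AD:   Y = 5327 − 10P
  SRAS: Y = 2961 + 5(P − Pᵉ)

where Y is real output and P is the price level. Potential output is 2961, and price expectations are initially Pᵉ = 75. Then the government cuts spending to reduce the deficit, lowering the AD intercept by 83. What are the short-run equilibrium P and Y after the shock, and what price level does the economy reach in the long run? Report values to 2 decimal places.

Short run: P = 177.20, Y = 3472.00. Long run: P = 228.30.

AD shifts left: new AD is Y = 5244 − 10P. With Pᵉ = 75, SRAS is Y = 2586 + 5P.
Short run: 5244 − 10P = 2586 + 5P gives 2658 = 15P, so P = 177.20 and Y = 5244 − 10P = 3472.00.
Y = 3472.00 is above potential 2961; expectations adjust and SRAS shifts left until Y = 2961.
Long run: on the new AD curve, 2961 = 5244 − 10P gives P = 228.30.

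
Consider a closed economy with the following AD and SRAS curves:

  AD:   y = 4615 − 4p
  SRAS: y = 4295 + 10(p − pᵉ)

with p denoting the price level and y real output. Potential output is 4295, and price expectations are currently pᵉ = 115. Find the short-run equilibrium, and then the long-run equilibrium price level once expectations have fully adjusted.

Short run: with pᵉ = 115, SRAS is y = 3145 + 10p. Setting AD = SRAS gives 1470 = 14p, so p = 105 and y = 4615 − 4·105 = 4195.
Output 4195 is below potential 4295, so over time expected prices fall and SRAS shifts right until y returns to 4295.
Long run: y = 4295 on the AD curve gives 4295 = 4615 − 4p, so p = 80.

Short run: p = 105, y = 4195. Long run: p = 80.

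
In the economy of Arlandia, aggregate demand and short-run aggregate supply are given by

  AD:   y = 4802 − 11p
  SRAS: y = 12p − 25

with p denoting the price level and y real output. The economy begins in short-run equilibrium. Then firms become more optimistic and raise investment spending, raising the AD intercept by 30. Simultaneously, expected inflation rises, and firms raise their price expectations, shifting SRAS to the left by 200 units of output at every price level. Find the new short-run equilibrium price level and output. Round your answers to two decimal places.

p = 219.87, y = 2413.43

After both shocks: AD is y = 4832 − 11p and SRAS is y = 12p − 225.
Setting them equal: 5057 = 23p, so p = 219.87.
Substituting into AD, y = 2413.43.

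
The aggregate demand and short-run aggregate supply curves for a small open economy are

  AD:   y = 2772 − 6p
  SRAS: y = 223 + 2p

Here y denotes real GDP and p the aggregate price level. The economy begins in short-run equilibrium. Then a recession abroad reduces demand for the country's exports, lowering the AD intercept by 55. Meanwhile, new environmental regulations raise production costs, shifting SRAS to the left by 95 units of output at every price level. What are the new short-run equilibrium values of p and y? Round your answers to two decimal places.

p = 323.63, y = 775.25

After both shocks: AD is y = 2717 − 6p and SRAS is y = 128 + 2p.
Setting them equal: 2589 = 8p, so p = 323.63.
Substituting into AD, y = 775.25.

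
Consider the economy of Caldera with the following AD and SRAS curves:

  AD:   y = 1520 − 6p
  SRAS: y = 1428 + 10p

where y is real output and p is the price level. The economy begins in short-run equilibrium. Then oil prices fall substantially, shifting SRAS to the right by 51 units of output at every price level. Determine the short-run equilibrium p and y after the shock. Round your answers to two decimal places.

p = 2.56, y = 1504.63

This is a positive supply shock: SRAS shifts right.
New SRAS: y = 1479 + 10p.
Set AD = SRAS: 1520 − 6p = 1479 + 10p, so 41 = 16p and p = 2.56.
Substituting into AD, y = 1504.63.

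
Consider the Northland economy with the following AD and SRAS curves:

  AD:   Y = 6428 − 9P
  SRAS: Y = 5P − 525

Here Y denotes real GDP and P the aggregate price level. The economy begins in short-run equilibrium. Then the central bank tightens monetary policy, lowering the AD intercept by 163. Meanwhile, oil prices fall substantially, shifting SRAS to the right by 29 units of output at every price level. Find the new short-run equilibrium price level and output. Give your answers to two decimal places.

P = 482.93, Y = 1918.64

After both shocks: AD is Y = 6265 − 9P and SRAS is Y = 5P − 496.
Setting them equal: 6761 = 14P, so P = 482.93.
Substituting into AD, Y = 1918.64.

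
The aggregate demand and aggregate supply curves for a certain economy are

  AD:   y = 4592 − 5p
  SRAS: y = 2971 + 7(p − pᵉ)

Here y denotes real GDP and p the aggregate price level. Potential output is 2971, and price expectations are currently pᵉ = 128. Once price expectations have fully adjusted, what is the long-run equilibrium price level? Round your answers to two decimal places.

Long-run p = 324.20

Short run: with pᵉ = 128, SRAS is y = 2075 + 7p. Setting AD = SRAS gives 2517 = 12p, so p = 209.75 and y = 4592 − 5p = 3543.25.
Output 3543.25 is above potential 2971, so over time expected prices rise and SRAS shifts left until y returns to 2971.
Long run: y = 2971 on the AD curve gives 2971 = 4592 − 5p, so p = 324.20.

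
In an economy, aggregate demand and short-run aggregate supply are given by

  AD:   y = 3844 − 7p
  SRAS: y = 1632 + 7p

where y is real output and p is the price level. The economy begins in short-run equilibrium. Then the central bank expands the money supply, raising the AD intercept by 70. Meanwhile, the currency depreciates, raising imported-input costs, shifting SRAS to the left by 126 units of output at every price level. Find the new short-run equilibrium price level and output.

p = 172, y = 2710

After both shocks: AD is y = 3914 − 7p and SRAS is y = 1506 + 7p.
Setting them equal: 2408 = 14p, so p = 172.
y = 3914 − 7·172 = 2710.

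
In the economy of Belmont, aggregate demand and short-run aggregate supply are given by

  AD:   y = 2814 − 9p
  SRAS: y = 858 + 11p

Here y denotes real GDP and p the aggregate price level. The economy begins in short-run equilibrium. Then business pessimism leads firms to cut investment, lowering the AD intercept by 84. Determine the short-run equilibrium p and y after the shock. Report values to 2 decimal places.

p = 93.60, y = 1887.60

This is a negative demand shock: AD shifts left.
New AD: y = 2730 − 9p.
Set AD = SRAS: 2730 − 9p = 858 + 11p, so 1872 = 20p and p = 93.60.
Substituting into AD, y = 1887.60.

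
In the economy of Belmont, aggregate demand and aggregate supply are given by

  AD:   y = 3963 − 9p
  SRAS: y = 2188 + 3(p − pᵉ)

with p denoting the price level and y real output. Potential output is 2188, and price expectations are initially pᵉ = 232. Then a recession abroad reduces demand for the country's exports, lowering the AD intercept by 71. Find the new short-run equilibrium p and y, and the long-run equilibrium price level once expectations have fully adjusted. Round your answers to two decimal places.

AD shifts left: new AD is y = 3892 − 9p. With pᵉ = 232, SRAS is y = 1492 + 3p.
Short run: 3892 − 9p = 1492 + 3p gives 2400 = 12p, so p = 200.00 and y = 3892 − 9p = 2092.00.
y = 2092.00 is below potential 2188; expectations adjust and SRAS shifts right until y = 2188.
Long run: on the new AD curve, 2188 = 3892 − 9p gives p = 189.33.

Short run: p = 200.00, y = 2092.00. Long run: p = 189.33.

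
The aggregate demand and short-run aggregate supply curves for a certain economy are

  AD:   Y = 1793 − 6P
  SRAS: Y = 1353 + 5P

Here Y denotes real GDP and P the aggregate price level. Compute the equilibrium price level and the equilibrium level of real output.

P = 40, Y = 1553

Set AD = SRAS: 1793 − 6P = 1353 + 5P, so 440 = 11P and P = 40.
Then Y = 1793 − 6·40 = 1553.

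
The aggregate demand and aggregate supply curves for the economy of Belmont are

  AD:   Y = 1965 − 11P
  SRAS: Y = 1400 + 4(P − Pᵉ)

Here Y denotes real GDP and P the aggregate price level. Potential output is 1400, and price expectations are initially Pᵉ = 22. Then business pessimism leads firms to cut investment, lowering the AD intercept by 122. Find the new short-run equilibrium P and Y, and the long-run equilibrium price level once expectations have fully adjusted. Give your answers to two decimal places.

AD shifts left: new AD is Y = 1843 − 11P. With Pᵉ = 22, SRAS is Y = 1312 + 4P.
Short run: 1843 − 11P = 1312 + 4P gives 531 = 15P, so P = 35.40 and Y = 1843 − 11P = 1453.60.
Y = 1453.60 is above potential 1400; expectations adjust and SRAS shifts left until Y = 1400.
Long run: on the new AD curve, 1400 = 1843 − 11P gives P = 40.27.

Short run: P = 35.40, Y = 1453.60. Long run: P = 40.27.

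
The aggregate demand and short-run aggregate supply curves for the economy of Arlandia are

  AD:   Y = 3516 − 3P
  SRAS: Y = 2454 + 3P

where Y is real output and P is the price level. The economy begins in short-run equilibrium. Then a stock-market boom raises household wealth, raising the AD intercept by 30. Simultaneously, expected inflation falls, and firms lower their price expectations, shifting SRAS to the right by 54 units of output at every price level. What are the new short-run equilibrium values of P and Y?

After both shocks: AD is Y = 3546 − 3P and SRAS is Y = 2508 + 3P.
Setting them equal: 1038 = 6P, so P = 173.
Y = 3546 − 3·173 = 3027.

P = 173, Y = 3027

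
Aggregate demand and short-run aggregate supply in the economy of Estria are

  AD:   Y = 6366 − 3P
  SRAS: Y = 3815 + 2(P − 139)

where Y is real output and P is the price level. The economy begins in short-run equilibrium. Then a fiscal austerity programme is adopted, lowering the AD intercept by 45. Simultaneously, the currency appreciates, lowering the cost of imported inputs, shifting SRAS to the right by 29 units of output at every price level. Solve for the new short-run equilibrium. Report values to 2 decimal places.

P = 551.00, Y = 4668.00

After both shocks: AD is Y = 6321 − 3P and SRAS is Y = 3566 + 2P.
Setting them equal: 2755 = 5P, so P = 551.00.
Substituting into AD, Y = 4668.00.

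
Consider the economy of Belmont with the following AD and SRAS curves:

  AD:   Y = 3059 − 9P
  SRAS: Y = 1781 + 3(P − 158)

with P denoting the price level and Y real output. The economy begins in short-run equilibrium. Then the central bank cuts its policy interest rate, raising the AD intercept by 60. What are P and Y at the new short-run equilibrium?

P = 151, Y = 1760

This is a positive demand shock: AD shifts right.
New AD: Y = 3119 − 9P.
SRAS can be written Y = 1307 + 3P.
Set AD = SRAS: 3119 − 9P = 1307 + 3P, so 1812 = 12P and P = 151.
Y = 3119 − 9·151 = 1760.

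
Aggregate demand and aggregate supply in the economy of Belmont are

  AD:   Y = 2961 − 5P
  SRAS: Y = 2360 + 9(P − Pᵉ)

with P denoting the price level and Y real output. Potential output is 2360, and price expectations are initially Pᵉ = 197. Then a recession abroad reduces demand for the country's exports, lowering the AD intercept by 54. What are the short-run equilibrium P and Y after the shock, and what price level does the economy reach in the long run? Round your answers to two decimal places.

Short run: P = 165.71, Y = 2078.43. Long run: P = 109.40.

AD shifts left: new AD is Y = 2907 − 5P. With Pᵉ = 197, SRAS is Y = 587 + 9P.
Short run: 2907 − 5P = 587 + 9P gives 2320 = 14P, so P = 165.71 and Y = 2907 − 5P = 2078.43.
Y = 2078.43 is below potential 2360; expectations adjust and SRAS shifts right until Y = 2360.
Long run: on the new AD curve, 2360 = 2907 − 5P gives P = 109.40.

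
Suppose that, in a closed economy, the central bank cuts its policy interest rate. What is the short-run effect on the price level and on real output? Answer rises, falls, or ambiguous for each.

This is a positive demand shock: AD shifts right.
Moving along the upward-sloping SRAS curve, P rises and Y rises.

Price level: rises; output: rises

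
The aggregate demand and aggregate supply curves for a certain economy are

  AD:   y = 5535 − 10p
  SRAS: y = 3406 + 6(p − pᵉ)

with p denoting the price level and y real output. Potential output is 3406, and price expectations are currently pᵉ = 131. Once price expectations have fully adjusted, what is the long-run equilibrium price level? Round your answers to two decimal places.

Long-run p = 212.90

Short run: with pᵉ = 131, SRAS is y = 2620 + 6p. Setting AD = SRAS gives 2915 = 16p, so p = 182.19 and y = 5535 − 10p = 3713.13.
Output 3713.13 is above potential 3406, so over time expected prices rise and SRAS shifts left until y returns to 3406.
Long run: y = 3406 on the AD curve gives 3406 = 5535 − 10p, so p = 212.90.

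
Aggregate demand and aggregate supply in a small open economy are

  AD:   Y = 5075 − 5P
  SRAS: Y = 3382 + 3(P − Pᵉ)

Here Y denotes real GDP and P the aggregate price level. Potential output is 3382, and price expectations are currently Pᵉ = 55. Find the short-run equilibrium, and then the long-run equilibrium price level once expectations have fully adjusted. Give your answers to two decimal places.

Short run: P = 232.25, Y = 3913.75. Long run: P = 338.60.

Short run: with Pᵉ = 55, SRAS is Y = 3217 + 3P. Setting AD = SRAS gives 1858 = 8P, so P = 232.25 and Y = 5075 − 5P = 3913.75.
Output 3913.75 is above potential 3382, so over time expected prices rise and SRAS shifts left until Y returns to 3382.
Long run: Y = 3382 on the AD curve gives 3382 = 5075 − 5P, so P = 338.60.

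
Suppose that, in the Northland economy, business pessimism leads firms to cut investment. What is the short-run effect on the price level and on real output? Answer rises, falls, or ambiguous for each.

This is a negative demand shock: AD shifts left.
Moving along the upward-sloping SRAS curve, P falls and Y falls.

Price level: falls; output: falls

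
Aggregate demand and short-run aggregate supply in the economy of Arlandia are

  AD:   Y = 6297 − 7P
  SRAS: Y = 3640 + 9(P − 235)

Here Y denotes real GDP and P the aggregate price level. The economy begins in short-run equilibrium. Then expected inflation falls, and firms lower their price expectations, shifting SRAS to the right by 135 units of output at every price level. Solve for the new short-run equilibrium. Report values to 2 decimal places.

P = 289.81, Y = 4268.31

This is a positive supply shock: SRAS shifts right.
New SRAS: Y = 1660 + 9P.
Set AD = SRAS: 6297 − 7P = 1660 + 9P, so 4637 = 16P and P = 289.81.
Substituting into AD, Y = 4268.31.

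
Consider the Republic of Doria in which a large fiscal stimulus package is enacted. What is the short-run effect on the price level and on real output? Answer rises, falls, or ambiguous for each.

This is a positive demand shock: AD shifts right.
Moving along the upward-sloping SRAS curve, P rises and Y rises.

Price level: rises; output: rises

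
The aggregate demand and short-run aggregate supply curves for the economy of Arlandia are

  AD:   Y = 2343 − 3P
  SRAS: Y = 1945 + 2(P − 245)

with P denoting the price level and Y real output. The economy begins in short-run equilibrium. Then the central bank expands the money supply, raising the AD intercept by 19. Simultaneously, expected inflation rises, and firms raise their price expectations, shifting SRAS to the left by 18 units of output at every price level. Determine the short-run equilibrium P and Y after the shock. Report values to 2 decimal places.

After both shocks: AD is Y = 2362 − 3P and SRAS is Y = 1437 + 2P.
Setting them equal: 925 = 5P, so P = 185.00.
Substituting into AD, Y = 1807.00.

P = 185.00, Y = 1807.00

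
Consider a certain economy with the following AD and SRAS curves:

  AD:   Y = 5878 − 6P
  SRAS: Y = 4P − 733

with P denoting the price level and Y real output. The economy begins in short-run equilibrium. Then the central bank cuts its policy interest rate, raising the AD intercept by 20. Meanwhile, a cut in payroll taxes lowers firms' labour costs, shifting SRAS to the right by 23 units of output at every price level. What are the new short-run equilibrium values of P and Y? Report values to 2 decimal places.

P = 660.80, Y = 1933.20

After both shocks: AD is Y = 5898 − 6P and SRAS is Y = 4P − 710.
Setting them equal: 6608 = 10P, so P = 660.80.
Substituting into AD, Y = 1933.20.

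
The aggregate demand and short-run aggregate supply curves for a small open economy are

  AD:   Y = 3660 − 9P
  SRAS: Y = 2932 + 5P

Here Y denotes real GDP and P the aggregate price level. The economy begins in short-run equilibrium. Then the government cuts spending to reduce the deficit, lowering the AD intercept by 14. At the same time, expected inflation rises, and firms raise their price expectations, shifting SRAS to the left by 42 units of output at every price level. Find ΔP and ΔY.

After both shocks: AD is Y = 3646 − 9P and SRAS is Y = 2890 + 5P.
Setting them equal: 756 = 14P, so P = 54.
Y = 3646 − 9·54 = 3160.
Initially P = 52, Y = 3192, so ΔP = +2 and ΔY = -32.

ΔP = +2, ΔY = -32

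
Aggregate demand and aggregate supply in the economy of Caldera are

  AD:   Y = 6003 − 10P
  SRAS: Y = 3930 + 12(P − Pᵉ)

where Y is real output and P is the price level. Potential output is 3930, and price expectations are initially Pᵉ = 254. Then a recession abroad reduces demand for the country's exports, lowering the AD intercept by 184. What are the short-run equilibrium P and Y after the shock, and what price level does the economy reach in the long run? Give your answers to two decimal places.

AD shifts left: new AD is Y = 5819 − 10P. With Pᵉ = 254, SRAS is Y = 882 + 12P.
Short run: 5819 − 10P = 882 + 12P gives 4937 = 22P, so P = 224.41 and Y = 5819 − 10P = 3574.91.
Y = 3574.91 is below potential 3930; expectations adjust and SRAS shifts right until Y = 3930.
Long run: on the new AD curve, 3930 = 5819 − 10P gives P = 188.90.

Short run: P = 224.41, Y = 3574.91. Long run: P = 188.90.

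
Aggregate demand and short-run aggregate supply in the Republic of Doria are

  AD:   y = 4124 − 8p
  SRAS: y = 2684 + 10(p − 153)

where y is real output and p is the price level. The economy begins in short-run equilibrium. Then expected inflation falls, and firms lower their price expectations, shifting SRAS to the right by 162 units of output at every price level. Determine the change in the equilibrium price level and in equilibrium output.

This is a positive supply shock: SRAS shifts right.
New SRAS: y = 1316 + 10p.
Set AD = SRAS: 4124 − 8p = 1316 + 10p, so 2808 = 18p and p = 156.
y = 4124 − 8·156 = 2876.
Initially p = 165, y = 2804, so Δp = -9 and Δy = +72.

Δp = -9, Δy = +72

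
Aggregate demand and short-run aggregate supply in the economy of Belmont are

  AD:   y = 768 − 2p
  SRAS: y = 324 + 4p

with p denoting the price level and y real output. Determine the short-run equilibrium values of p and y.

Set AD = SRAS: 768 − 2p = 324 + 4p, so 444 = 6p and p = 74.
Then y = 768 − 2·74 = 620.

p = 74, y = 620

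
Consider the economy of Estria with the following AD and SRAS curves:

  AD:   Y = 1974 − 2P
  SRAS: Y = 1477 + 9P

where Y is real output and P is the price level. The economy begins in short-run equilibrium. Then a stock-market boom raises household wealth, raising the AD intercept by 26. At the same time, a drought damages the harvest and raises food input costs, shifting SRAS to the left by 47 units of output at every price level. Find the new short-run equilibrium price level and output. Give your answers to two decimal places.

After both shocks: AD is Y = 2000 − 2P and SRAS is Y = 1430 + 9P.
Setting them equal: 570 = 11P, so P = 51.82.
Substituting into AD, Y = 1896.36.

P = 51.82, Y = 1896.36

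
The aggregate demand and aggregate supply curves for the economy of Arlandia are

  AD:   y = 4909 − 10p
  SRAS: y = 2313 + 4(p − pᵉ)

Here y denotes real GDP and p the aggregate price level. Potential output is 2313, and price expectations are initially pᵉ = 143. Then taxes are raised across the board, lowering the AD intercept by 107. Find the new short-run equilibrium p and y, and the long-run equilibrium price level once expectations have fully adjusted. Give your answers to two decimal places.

AD shifts left: new AD is y = 4802 − 10p. With pᵉ = 143, SRAS is y = 1741 + 4p.
Short run: 4802 − 10p = 1741 + 4p gives 3061 = 14p, so p = 218.64 and y = 4802 − 10p = 2615.57.
y = 2615.57 is above potential 2313; expectations adjust and SRAS shifts left until y = 2313.
Long run: on the new AD curve, 2313 = 4802 − 10p gives p = 248.90.

Short run: p = 218.64, y = 2615.57. Long run: p = 248.90.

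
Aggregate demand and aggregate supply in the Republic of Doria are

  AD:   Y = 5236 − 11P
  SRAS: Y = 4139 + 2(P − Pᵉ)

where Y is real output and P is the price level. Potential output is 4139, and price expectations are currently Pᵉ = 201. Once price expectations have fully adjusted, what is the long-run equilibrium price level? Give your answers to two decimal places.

Long-run P = 99.73

Short run: with Pᵉ = 201, SRAS is Y = 3737 + 2P. Setting AD = SRAS gives 1499 = 13P, so P = 115.31 and Y = 5236 − 11P = 3967.62.
Output 3967.62 is below potential 4139, so over time expected prices fall and SRAS shifts right until Y returns to 4139.
Long run: Y = 4139 on the AD curve gives 4139 = 5236 − 11P, so P = 99.73.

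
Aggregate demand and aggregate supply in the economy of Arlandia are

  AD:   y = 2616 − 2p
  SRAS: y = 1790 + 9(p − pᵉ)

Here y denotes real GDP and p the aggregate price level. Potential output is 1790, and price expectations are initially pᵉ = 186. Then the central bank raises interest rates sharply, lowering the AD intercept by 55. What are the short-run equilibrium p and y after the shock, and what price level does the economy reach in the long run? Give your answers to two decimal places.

AD shifts left: new AD is y = 2561 − 2p. With pᵉ = 186, SRAS is y = 116 + 9p.
Short run: 2561 − 2p = 116 + 9p gives 2445 = 11p, so p = 222.27 and y = 2561 − 2p = 2116.45.
y = 2116.45 is above potential 1790; expectations adjust and SRAS shifts left until y = 1790.
Long run: on the new AD curve, 1790 = 2561 − 2p gives p = 385.50.

Short run: p = 222.27, y = 2116.45. Long run: p = 385.50.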